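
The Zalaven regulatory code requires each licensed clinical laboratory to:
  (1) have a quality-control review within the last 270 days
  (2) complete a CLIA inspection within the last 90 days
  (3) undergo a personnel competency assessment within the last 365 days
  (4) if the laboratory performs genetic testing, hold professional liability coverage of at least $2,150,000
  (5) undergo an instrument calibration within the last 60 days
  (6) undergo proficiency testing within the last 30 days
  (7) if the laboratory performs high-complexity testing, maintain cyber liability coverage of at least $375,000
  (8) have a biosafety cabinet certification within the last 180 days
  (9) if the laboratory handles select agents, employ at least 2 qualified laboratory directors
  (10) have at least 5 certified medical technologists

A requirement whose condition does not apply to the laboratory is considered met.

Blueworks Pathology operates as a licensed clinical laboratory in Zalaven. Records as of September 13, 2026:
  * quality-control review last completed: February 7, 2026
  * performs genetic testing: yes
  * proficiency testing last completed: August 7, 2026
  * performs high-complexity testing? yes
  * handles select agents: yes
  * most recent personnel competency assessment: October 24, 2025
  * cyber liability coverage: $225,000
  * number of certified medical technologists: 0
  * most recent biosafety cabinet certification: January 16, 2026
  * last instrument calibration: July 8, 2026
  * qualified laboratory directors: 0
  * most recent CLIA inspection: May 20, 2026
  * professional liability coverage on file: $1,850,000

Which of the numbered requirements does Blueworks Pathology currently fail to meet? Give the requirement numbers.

2, 4, 5, 6, 7, 8, 9, 10

1. quality-control review 218 days ago vs limit 270 → met
2. CLIA inspection 116 days ago vs limit 90 → not met
3. personnel competency assessment 324 days ago vs limit 365 → met
4. condition 'performs genetic testing' holds; professional liability coverage $1,850,000 < $2,150,000 → not met
5. instrument calibration 67 days ago vs limit 60 → not met
6. proficiency testing 37 days ago vs limit 30 → not met
7. condition 'performs high-complexity testing' holds; cyber liability coverage $225,000 < $375,000 → not met
8. biosafety cabinet certification 240 days ago vs limit 180 → not met
9. condition 'handles select agents' holds; qualified laboratory directors 0 < 2 → not met
10. certified medical technologists 0 < 5 → not met
Not met: 2, 4, 5, 6, 7, 8, 9, 10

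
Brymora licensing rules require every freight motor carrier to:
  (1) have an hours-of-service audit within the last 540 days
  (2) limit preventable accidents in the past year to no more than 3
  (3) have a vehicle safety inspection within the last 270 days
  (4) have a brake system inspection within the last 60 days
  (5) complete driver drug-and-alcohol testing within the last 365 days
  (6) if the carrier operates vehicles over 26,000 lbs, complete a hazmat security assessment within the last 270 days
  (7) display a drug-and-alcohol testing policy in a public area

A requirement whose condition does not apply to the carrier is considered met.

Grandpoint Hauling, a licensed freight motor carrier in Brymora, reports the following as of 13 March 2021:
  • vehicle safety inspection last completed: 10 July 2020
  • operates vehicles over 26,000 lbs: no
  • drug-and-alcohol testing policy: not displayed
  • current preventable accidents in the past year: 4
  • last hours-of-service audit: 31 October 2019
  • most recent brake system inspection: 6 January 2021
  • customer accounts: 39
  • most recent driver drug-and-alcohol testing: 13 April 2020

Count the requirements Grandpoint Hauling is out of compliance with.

3

1. hours-of-service audit 499 days ago vs limit 540 → met
2. preventable accidents in the past year 4 > 3 → not met
3. vehicle safety inspection 246 days ago vs limit 270 → met
4. brake system inspection 66 days ago vs limit 60 → not met
5. driver drug-and-alcohol testing 334 days ago vs limit 365 → met
6. condition 'operates vehicles over 26,000 lbs' does not hold → requirement n/a → met
7. drug-and-alcohol testing policy absent → not met
Not met: 3 of 7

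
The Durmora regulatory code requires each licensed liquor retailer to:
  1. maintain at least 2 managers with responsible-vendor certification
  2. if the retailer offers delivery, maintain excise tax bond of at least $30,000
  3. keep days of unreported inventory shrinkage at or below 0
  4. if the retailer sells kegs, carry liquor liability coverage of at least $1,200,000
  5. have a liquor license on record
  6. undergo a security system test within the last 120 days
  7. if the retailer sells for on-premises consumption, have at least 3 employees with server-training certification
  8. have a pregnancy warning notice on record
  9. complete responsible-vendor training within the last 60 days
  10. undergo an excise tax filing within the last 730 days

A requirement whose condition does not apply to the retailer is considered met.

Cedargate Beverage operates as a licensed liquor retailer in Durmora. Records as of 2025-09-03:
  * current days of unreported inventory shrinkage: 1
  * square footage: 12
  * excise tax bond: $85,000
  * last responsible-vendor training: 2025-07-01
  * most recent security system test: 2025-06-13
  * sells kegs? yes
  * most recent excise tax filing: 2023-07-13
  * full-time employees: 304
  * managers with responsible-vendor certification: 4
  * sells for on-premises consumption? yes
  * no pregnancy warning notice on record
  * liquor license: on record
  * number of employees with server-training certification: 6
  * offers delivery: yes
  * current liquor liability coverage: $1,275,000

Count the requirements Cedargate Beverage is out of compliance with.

1. managers with responsible-vendor certification 4 ≥ 2 → met
2. condition 'offers delivery' holds; excise tax bond $85,000 ≥ $30,000 → met
3. days of unreported inventory shrinkage 1 > 0 → not met
4. condition 'sells kegs' holds; liquor liability coverage $1,275,000 ≥ $1,200,000 → met
5. liquor license present → met
6. security system test 82 days ago vs limit 120 → met
7. condition 'sells for on-premises consumption' holds; employees with server-training certification 6 ≥ 3 → met
8. pregnancy warning notice absent → not met
9. responsible-vendor training 64 days ago vs limit 60 → not met
10. excise tax filing 783 days ago vs limit 730 → not met
Not met: 4 of 10

4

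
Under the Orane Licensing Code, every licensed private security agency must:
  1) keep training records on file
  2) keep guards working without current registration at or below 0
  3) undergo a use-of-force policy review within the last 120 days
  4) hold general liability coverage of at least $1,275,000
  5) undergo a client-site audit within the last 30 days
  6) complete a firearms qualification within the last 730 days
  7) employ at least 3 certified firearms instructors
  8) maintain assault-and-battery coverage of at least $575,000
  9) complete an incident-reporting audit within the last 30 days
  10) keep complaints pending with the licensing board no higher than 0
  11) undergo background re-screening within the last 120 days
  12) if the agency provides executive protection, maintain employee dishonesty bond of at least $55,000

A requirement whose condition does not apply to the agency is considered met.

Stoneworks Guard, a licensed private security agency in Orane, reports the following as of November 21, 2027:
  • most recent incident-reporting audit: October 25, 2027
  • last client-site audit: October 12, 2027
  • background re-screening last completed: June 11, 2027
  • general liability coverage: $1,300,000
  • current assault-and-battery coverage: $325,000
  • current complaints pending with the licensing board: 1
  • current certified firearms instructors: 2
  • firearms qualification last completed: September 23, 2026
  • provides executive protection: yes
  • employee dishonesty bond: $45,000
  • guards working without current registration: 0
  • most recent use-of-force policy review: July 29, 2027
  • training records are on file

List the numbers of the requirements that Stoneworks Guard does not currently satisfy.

5, 7, 8, 10, 11, 12

1. training records present → met
2. guards working without current registration 0 ≤ 0 → met
3. use-of-force policy review 115 days ago vs limit 120 → met
4. general liability coverage $1,300,000 ≥ $1,275,000 → met
5. client-site audit 40 days ago vs limit 30 → not met
6. firearms qualification 424 days ago vs limit 730 → met
7. certified firearms instructors 2 < 3 → not met
8. assault-and-battery coverage $325,000 < $575,000 → not met
9. incident-reporting audit 27 days ago vs limit 30 → met
10. complaints pending with the licensing board 1 > 0 → not met
11. background re-screening 163 days ago vs limit 120 → not met
12. condition 'provides executive protection' holds; employee dishonesty bond $45,000 < $55,000 → not met
Not met: 5, 7, 8, 10, 11, 12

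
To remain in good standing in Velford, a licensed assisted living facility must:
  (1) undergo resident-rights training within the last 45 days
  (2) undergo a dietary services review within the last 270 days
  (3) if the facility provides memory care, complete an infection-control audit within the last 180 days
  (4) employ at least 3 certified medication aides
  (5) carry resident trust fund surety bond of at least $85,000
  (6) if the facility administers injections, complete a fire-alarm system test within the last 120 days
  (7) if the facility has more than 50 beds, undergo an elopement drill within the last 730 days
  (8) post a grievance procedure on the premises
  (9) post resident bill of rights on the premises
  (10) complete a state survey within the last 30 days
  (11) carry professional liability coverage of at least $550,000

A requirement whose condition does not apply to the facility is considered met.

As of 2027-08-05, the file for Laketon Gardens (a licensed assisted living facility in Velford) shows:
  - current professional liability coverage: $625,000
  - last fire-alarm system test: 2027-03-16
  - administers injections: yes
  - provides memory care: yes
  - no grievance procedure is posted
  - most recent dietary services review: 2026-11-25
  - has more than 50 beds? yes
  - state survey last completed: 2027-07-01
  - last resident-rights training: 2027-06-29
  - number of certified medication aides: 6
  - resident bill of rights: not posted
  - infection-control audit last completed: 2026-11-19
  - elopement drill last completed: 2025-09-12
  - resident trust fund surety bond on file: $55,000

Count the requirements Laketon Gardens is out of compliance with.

1. resident-rights training 37 days ago vs limit 45 → met
2. dietary services review 253 days ago vs limit 270 → met
3. condition 'provides memory care' holds; infection-control audit 259 days ago vs limit 180 → not met
4. certified medication aides 6 ≥ 3 → met
5. resident trust fund surety bond $55,000 < $85,000 → not met
6. condition 'administers injections' holds; fire-alarm system test 142 days ago vs limit 120 → not met
7. condition 'has more than 50 beds' holds; elopement drill 692 days ago vs limit 730 → met
8. grievance procedure absent → not met
9. resident bill of rights absent → not met
10. state survey 35 days ago vs limit 30 → not met
11. professional liability coverage $625,000 ≥ $550,000 → met
Not met: 6 of 11

6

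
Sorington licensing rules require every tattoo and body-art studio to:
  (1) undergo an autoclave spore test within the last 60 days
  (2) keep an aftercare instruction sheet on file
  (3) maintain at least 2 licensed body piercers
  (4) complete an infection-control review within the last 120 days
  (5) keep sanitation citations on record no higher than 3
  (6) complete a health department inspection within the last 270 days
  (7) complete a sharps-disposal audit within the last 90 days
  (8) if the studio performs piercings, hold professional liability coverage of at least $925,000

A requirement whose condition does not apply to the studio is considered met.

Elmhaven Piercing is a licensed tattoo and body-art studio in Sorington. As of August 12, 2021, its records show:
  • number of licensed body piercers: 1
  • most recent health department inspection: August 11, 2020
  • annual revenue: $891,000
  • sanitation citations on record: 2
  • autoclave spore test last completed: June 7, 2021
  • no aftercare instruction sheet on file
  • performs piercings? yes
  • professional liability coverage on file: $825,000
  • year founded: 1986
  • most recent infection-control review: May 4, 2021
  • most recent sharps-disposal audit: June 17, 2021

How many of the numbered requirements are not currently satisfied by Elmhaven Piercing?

5

1. autoclave spore test 66 days ago vs limit 60 → not met
2. aftercare instruction sheet absent → not met
3. licensed body piercers 1 < 2 → not met
4. infection-control review 100 days ago vs limit 120 → met
5. sanitation citations on record 2 ≤ 3 → met
6. health department inspection 366 days ago vs limit 270 → not met
7. sharps-disposal audit 56 days ago vs limit 90 → met
8. condition 'performs piercings' holds; professional liability coverage $825,000 < $925,000 → not met
Not met: 5 of 8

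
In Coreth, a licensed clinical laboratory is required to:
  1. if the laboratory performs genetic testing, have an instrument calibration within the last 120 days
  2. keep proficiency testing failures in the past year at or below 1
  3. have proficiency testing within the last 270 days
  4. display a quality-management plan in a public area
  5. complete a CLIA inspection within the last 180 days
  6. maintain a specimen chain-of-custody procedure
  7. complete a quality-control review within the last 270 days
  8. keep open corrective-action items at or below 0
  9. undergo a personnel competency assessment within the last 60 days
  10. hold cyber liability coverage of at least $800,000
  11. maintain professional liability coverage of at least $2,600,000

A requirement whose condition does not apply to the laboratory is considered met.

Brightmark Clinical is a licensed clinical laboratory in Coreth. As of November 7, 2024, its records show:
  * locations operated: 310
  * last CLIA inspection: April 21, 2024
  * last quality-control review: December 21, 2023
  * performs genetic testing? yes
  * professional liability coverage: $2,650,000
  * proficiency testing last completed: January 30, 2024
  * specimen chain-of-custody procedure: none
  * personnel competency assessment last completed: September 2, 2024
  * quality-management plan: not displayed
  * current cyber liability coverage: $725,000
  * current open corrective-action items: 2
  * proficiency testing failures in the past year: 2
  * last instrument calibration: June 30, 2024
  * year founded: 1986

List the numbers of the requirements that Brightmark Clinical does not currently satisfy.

1, 2, 3, 4, 5, 6, 7, 8, 9, 10

1. condition 'performs genetic testing' holds; instrument calibration 130 days ago vs limit 120 → not met
2. proficiency testing failures in the past year 2 > 1 → not met
3. proficiency testing 282 days ago vs limit 270 → not met
4. quality-management plan absent → not met
5. CLIA inspection 200 days ago vs limit 180 → not met
6. specimen chain-of-custody procedure absent → not met
7. quality-control review 322 days ago vs limit 270 → not met
8. open corrective-action items 2 > 0 → not met
9. personnel competency assessment 66 days ago vs limit 60 → not met
10. cyber liability coverage $725,000 < $800,000 → not met
11. professional liability coverage $2,650,000 ≥ $2,600,000 → met
Not met: 1, 2, 3, 4, 5, 6, 7, 8, 9, 10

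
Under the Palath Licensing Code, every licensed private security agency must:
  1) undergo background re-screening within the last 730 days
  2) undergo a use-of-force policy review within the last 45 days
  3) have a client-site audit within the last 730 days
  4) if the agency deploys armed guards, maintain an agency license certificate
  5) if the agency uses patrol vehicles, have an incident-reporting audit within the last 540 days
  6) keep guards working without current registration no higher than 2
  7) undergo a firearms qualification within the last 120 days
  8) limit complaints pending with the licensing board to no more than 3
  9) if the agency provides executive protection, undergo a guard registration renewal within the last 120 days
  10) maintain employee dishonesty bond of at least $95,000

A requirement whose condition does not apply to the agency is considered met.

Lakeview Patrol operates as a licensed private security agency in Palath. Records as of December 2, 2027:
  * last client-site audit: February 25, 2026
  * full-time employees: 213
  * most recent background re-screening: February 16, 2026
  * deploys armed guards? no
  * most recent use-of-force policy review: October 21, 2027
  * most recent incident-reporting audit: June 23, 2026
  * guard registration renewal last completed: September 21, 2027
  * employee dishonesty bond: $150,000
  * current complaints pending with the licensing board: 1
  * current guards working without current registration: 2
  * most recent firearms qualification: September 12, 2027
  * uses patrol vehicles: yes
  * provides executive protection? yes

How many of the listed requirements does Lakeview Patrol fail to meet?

1. background re-screening 654 days ago vs limit 730 → met
2. use-of-force policy review 42 days ago vs limit 45 → met
3. client-site audit 645 days ago vs limit 730 → met
4. condition 'deploys armed guards' does not hold → requirement n/a → met
5. condition 'uses patrol vehicles' holds; incident-reporting audit 527 days ago vs limit 540 → met
6. guards working without current registration 2 ≤ 2 → met
7. firearms qualification 81 days ago vs limit 120 → met
8. complaints pending with the licensing board 1 ≤ 3 → met
9. condition 'provides executive protection' holds; guard registration renewal 72 days ago vs limit 120 → met
10. employee dishonesty bond $150,000 ≥ $95,000 → met
Not met: 0 of 10

0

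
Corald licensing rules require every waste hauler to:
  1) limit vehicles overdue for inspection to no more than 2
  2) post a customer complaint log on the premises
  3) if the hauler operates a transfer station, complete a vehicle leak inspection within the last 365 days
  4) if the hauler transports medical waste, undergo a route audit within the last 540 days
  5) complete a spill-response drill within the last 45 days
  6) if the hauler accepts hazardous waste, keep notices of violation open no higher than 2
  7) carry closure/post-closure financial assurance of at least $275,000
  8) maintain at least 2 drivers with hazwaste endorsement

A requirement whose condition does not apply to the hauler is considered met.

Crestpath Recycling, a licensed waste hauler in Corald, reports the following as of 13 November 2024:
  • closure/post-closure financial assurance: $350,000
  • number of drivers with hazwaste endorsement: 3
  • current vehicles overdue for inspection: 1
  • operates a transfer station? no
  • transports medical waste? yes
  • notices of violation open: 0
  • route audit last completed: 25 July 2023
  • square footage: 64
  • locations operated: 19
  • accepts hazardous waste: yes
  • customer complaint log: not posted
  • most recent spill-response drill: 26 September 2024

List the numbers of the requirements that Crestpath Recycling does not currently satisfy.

1. vehicles overdue for inspection 1 ≤ 2 → met
2. customer complaint log absent → not met
3. condition 'operates a transfer station' does not hold → requirement n/a → met
4. condition 'transports medical waste' holds; route audit 477 days ago vs limit 540 → met
5. spill-response drill 48 days ago vs limit 45 → not met
6. condition 'accepts hazardous waste' holds; notices of violation open 0 ≤ 2 → met
7. closure/post-closure financial assurance $350,000 ≥ $275,000 → met
8. drivers with hazwaste endorsement 3 ≥ 2 → met
Not met: 2, 5

2, 5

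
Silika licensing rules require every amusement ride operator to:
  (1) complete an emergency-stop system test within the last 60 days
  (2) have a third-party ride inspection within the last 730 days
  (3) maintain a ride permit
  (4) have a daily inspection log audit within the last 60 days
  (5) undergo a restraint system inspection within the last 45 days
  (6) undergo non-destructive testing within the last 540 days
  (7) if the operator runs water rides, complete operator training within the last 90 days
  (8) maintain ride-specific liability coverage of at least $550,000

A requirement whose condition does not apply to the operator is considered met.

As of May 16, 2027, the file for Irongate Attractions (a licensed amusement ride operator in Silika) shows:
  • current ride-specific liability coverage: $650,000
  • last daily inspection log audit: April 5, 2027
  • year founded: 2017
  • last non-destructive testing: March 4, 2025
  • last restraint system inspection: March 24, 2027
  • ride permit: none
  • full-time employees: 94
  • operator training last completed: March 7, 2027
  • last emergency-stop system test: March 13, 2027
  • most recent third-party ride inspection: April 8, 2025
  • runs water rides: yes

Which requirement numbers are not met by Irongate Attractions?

1. emergency-stop system test 64 days ago vs limit 60 → not met
2. third-party ride inspection 768 days ago vs limit 730 → not met
3. ride permit absent → not met
4. daily inspection log audit 41 days ago vs limit 60 → met
5. restraint system inspection 53 days ago vs limit 45 → not met
6. non-destructive testing 803 days ago vs limit 540 → not met
7. condition 'runs water rides' holds; operator training 70 days ago vs limit 90 → met
8. ride-specific liability coverage $650,000 ≥ $550,000 → met
Not met: 1, 2, 3, 5, 6

1, 2, 3, 5, 6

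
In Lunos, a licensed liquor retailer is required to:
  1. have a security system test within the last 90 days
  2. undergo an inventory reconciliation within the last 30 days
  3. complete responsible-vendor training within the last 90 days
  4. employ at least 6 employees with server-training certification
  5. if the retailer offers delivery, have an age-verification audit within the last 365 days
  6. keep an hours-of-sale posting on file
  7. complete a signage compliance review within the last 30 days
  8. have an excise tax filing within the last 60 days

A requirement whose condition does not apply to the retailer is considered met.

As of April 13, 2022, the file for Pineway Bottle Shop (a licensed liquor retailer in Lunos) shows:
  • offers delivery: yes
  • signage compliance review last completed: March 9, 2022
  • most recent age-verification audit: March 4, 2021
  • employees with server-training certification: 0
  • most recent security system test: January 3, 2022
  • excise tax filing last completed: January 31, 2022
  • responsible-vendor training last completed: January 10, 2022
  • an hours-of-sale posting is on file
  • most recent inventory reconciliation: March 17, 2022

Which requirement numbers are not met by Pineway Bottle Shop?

1, 3, 4, 5, 7, 8

1. security system test 100 days ago vs limit 90 → not met
2. inventory reconciliation 27 days ago vs limit 30 → met
3. responsible-vendor training 93 days ago vs limit 90 → not met
4. employees with server-training certification 0 < 6 → not met
5. condition 'offers delivery' holds; age-verification audit 405 days ago vs limit 365 → not met
6. hours-of-sale posting present → met
7. signage compliance review 35 days ago vs limit 30 → not met
8. excise tax filing 72 days ago vs limit 60 → not met
Not met: 1, 3, 4, 5, 7, 8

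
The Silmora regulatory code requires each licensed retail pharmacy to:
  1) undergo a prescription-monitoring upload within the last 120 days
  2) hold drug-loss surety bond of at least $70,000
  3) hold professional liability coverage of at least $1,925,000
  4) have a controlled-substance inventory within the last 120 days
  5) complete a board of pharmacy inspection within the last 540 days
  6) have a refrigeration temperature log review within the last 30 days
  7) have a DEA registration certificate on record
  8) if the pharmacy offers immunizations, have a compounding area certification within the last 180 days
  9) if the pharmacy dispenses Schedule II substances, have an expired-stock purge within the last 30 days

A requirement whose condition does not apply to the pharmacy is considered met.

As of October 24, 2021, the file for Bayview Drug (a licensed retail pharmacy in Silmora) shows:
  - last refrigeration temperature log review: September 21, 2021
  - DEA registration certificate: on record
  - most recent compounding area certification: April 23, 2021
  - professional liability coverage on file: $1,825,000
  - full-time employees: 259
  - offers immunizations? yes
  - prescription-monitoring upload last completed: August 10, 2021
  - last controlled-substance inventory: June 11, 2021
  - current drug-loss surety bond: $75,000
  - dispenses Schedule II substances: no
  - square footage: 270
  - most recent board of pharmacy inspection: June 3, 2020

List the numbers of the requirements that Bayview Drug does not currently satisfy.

1. prescription-monitoring upload 75 days ago vs limit 120 → met
2. drug-loss surety bond $75,000 ≥ $70,000 → met
3. professional liability coverage $1,825,000 < $1,925,000 → not met
4. controlled-substance inventory 135 days ago vs limit 120 → not met
5. board of pharmacy inspection 508 days ago vs limit 540 → met
6. refrigeration temperature log review 33 days ago vs limit 30 → not met
7. DEA registration certificate present → met
8. condition 'offers immunizations' holds; compounding area certification 184 days ago vs limit 180 → not met
9. condition 'dispenses Schedule II substances' does not hold → requirement n/a → met
Not met: 3, 4, 6, 8

3, 4, 6, 8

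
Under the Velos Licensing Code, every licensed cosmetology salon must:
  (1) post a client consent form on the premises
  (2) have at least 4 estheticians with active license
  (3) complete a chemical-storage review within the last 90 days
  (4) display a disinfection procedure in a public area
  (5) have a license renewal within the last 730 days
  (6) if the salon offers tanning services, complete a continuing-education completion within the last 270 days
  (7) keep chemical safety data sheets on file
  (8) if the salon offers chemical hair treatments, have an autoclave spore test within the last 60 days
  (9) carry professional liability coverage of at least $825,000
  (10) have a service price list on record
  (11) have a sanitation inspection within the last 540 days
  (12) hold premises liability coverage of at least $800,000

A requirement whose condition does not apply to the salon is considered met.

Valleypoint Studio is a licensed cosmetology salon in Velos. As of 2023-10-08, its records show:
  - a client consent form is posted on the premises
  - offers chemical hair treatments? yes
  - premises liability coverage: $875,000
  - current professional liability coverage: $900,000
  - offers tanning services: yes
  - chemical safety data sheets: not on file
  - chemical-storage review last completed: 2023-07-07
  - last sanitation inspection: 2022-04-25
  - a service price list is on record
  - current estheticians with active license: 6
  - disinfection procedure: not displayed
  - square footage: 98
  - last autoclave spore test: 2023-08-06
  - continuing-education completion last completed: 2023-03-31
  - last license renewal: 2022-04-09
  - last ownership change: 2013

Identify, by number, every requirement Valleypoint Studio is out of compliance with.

3, 4, 7, 8

1. client consent form present → met
2. estheticians with active license 6 ≥ 4 → met
3. chemical-storage review 93 days ago vs limit 90 → not met
4. disinfection procedure absent → not met
5. license renewal 547 days ago vs limit 730 → met
6. condition 'offers tanning services' holds; continuing-education completion 191 days ago vs limit 270 → met
7. chemical safety data sheets absent → not met
8. condition 'offers chemical hair treatments' holds; autoclave spore test 63 days ago vs limit 60 → not met
9. professional liability coverage $900,000 ≥ $825,000 → met
10. service price list present → met
11. sanitation inspection 531 days ago vs limit 540 → met
12. premises liability coverage $875,000 ≥ $800,000 → met
Not met: 3, 4, 7, 8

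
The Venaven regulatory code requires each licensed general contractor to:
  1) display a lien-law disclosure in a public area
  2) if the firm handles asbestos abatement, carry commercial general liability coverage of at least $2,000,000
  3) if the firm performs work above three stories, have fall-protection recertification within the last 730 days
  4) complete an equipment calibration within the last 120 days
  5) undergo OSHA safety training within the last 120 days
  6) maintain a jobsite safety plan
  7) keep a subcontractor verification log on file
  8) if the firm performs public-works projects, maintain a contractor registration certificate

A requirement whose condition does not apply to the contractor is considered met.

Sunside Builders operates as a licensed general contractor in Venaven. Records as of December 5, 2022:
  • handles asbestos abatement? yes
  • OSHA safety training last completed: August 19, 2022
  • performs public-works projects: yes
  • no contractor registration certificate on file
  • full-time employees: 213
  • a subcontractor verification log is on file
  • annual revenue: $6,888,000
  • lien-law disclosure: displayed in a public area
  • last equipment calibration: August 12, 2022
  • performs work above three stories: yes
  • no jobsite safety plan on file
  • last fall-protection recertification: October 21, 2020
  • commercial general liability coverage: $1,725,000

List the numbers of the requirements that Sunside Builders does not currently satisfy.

1. lien-law disclosure present → met
2. condition 'handles asbestos abatement' holds; commercial general liability coverage $1,725,000 < $2,000,000 → not met
3. condition 'performs work above three stories' holds; fall-protection recertification 775 days ago vs limit 730 → not met
4. equipment calibration 115 days ago vs limit 120 → met
5. OSHA safety training 108 days ago vs limit 120 → met
6. jobsite safety plan absent → not met
7. subcontractor verification log present → met
8. condition 'performs public-works projects' holds; contractor registration certificate absent → not met
Not met: 2, 3, 6, 8

2, 3, 6, 8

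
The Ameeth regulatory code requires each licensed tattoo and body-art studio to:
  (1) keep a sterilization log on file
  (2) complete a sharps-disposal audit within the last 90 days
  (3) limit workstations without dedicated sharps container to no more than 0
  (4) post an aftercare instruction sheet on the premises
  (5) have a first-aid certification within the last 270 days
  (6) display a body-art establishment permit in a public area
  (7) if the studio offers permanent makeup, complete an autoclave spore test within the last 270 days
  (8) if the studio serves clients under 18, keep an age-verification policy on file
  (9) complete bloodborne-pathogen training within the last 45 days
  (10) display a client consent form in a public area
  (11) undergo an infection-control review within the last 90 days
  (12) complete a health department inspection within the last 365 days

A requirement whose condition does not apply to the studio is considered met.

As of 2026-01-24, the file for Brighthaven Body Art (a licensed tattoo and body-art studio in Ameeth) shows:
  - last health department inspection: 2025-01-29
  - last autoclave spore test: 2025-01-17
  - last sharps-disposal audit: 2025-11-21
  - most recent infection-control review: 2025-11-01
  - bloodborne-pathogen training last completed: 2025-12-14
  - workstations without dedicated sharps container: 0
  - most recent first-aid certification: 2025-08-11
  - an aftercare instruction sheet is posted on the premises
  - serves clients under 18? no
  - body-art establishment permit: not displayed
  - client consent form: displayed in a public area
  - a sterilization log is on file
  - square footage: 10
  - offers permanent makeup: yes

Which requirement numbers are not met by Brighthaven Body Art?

1. sterilization log present → met
2. sharps-disposal audit 64 days ago vs limit 90 → met
3. workstations without dedicated sharps container 0 ≤ 0 → met
4. aftercare instruction sheet present → met
5. first-aid certification 166 days ago vs limit 270 → met
6. body-art establishment permit absent → not met
7. condition 'offers permanent makeup' holds; autoclave spore test 372 days ago vs limit 270 → not met
8. condition 'serves clients under 18' does not hold → requirement n/a → met
9. bloodborne-pathogen training 41 days ago vs limit 45 → met
10. client consent form present → met
11. infection-control review 84 days ago vs limit 90 → met
12. health department inspection 360 days ago vs limit 365 → met
Not met: 6, 7

6, 7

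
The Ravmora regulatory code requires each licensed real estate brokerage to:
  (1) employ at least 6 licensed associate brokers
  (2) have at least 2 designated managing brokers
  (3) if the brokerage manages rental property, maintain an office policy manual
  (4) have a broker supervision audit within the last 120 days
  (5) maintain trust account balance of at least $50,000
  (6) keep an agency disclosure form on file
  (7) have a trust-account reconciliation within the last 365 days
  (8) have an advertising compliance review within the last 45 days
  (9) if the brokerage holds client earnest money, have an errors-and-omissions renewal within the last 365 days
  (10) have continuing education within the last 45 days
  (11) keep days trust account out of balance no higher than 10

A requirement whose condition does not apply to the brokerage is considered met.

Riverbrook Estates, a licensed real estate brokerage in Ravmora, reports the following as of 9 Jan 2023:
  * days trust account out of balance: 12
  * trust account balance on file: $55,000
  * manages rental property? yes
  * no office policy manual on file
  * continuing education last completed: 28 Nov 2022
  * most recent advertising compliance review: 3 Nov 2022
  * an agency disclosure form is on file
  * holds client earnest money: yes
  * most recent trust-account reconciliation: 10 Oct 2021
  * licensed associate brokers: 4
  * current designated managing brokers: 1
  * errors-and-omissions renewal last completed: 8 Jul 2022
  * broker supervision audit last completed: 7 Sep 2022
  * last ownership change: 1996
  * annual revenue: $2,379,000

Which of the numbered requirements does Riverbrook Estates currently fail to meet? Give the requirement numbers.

1. licensed associate brokers 4 < 6 → not met
2. designated managing brokers 1 < 2 → not met
3. condition 'manages rental property' holds; office policy manual absent → not met
4. broker supervision audit 124 days ago vs limit 120 → not met
5. trust account balance $55,000 ≥ $50,000 → met
6. agency disclosure form present → met
7. trust-account reconciliation 456 days ago vs limit 365 → not met
8. advertising compliance review 67 days ago vs limit 45 → not met
9. condition 'holds client earnest money' holds; errors-and-omissions renewal 185 days ago vs limit 365 → met
10. continuing education 42 days ago vs limit 45 → met
11. days trust account out of balance 12 > 10 → not met
Not met: 1, 2, 3, 4, 7, 8, 11

1, 2, 3, 4, 7, 8, 11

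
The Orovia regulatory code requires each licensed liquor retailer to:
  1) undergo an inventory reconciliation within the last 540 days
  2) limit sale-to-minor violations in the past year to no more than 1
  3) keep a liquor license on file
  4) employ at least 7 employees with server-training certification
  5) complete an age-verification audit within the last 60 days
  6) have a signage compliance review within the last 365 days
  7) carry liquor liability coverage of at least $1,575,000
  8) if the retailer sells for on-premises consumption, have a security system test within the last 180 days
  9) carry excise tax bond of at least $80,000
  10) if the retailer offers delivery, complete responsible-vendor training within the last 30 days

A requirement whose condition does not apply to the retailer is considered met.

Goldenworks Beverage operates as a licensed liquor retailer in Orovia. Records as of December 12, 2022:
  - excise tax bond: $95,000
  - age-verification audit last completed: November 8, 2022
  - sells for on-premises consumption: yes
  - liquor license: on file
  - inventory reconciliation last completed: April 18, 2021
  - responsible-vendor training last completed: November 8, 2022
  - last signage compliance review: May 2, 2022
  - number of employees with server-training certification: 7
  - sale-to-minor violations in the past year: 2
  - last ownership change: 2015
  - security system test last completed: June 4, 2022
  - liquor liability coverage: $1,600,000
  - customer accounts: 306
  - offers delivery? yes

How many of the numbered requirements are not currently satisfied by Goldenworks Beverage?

1. inventory reconciliation 603 days ago vs limit 540 → not met
2. sale-to-minor violations in the past year 2 > 1 → not met
3. liquor license present → met
4. employees with server-training certification 7 ≥ 7 → met
5. age-verification audit 34 days ago vs limit 60 → met
6. signage compliance review 224 days ago vs limit 365 → met
7. liquor liability coverage $1,600,000 ≥ $1,575,000 → met
8. condition 'sells for on-premises consumption' holds; security system test 191 days ago vs limit 180 → not met
9. excise tax bond $95,000 ≥ $80,000 → met
10. condition 'offers delivery' holds; responsible-vendor training 34 days ago vs limit 30 → not met
Not met: 4 of 10

4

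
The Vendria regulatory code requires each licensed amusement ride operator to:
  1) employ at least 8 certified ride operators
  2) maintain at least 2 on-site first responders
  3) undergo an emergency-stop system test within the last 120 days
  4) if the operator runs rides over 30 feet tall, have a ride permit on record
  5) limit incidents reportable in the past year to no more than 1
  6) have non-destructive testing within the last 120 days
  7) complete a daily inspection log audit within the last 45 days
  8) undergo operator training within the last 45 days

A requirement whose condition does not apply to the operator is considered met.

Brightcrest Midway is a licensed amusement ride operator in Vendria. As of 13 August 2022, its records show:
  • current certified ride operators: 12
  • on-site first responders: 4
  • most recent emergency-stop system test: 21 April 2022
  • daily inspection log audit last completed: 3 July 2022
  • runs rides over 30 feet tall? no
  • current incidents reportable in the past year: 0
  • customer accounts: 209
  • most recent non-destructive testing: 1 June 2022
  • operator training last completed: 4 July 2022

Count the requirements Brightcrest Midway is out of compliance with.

1. certified ride operators 12 ≥ 8 → met
2. on-site first responders 4 ≥ 2 → met
3. emergency-stop system test 114 days ago vs limit 120 → met
4. condition 'runs rides over 30 feet tall' does not hold → requirement n/a → met
5. incidents reportable in the past year 0 ≤ 1 → met
6. non-destructive testing 73 days ago vs limit 120 → met
7. daily inspection log audit 41 days ago vs limit 45 → met
8. operator training 40 days ago vs limit 45 → met
Not met: 0 of 8

0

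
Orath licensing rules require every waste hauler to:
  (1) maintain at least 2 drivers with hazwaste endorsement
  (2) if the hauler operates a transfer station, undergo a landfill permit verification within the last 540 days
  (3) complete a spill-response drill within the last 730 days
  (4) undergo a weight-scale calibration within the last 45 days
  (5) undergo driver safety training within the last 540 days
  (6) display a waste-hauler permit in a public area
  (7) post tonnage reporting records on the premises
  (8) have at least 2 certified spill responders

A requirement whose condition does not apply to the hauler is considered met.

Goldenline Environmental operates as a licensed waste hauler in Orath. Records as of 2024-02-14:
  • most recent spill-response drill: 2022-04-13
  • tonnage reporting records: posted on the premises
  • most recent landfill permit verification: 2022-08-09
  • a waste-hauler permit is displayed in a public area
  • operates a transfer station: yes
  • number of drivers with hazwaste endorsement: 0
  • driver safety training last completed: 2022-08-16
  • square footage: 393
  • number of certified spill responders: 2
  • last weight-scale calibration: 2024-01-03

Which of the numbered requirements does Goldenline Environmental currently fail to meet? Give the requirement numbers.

1. drivers with hazwaste endorsement 0 < 2 → not met
2. condition 'operates a transfer station' holds; landfill permit verification 554 days ago vs limit 540 → not met
3. spill-response drill 672 days ago vs limit 730 → met
4. weight-scale calibration 42 days ago vs limit 45 → met
5. driver safety training 547 days ago vs limit 540 → not met
6. waste-hauler permit present → met
7. tonnage reporting records present → met
8. certified spill responders 2 ≥ 2 → met
Not met: 1, 2, 5

1, 2, 5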